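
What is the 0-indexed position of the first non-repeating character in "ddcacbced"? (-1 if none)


Input: ddcacbced
Character frequencies:
  'a': 1
  'b': 1
  'c': 3
  'd': 3
  'e': 1
Scanning left to right for freq == 1:
  Position 0 ('d'): freq=3, skip
  Position 1 ('d'): freq=3, skip
  Position 2 ('c'): freq=3, skip
  Position 3 ('a'): unique! => answer = 3

3


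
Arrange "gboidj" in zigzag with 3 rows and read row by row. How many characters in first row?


Zigzag "gboidj" into 3 rows:
Placing characters:
  'g' => row 0
  'b' => row 1
  'o' => row 2
  'i' => row 1
  'd' => row 0
  'j' => row 1
Rows:
  Row 0: "gd"
  Row 1: "bij"
  Row 2: "o"
First row length: 2

2


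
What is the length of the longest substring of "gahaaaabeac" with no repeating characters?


Input: "gahaaaabeac"
Sliding window (track last position of each char):
  Position 0 ('g'): window [0,0] length 1 -- new best
  Position 1 ('a'): window [0,1] length 2 -- new best
  Position 2 ('h'): window [0,2] length 3 -- new best
  Position 3 ('a'): repeat (last at 1), move window start to 2
  Position 3 ('a'): window [2,3] length 2
  Position 4 ('a'): repeat (last at 3), move window start to 4
  Position 4 ('a'): window [4,4] length 1
  Position 5 ('a'): repeat (last at 4), move window start to 5
  Position 5 ('a'): window [5,5] length 1
  Position 6 ('a'): repeat (last at 5), move window start to 6
  Position 6 ('a'): window [6,6] length 1
  Position 7 ('b'): window [6,7] length 2
  Position 8 ('e'): window [6,8] length 3
  Position 9 ('a'): repeat (last at 6), move window start to 7
  Position 9 ('a'): window [7,9] length 3
  Position 10 ('c'): window [7,10] length 4 -- new best
Longest substring with no repeats: "beac" with length 4

4


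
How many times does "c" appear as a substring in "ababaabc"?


Searching for "c" in "ababaabc"
Scanning each position:
  Position 0: "a" => no
  Position 1: "b" => no
  Position 2: "a" => no
  Position 3: "b" => no
  Position 4: "a" => no
  Position 5: "a" => no
  Position 6: "b" => no
  Position 7: "c" => MATCH
Total occurrences: 1

1


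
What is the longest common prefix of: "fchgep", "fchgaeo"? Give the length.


Words: fchgep, fchgaeo
  Position 0: all 'f' => match
  Position 1: all 'c' => match
  Position 2: all 'h' => match
  Position 3: all 'g' => match
  Position 4: ('e', 'a') => mismatch, stop
LCP = "fchg" (length 4)

4


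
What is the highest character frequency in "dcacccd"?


Input: dcacccd
Character counts:
  'a': 1
  'c': 4
  'd': 2
Maximum frequency: 4

4


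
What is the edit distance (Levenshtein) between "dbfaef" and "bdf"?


Computing edit distance: "dbfaef" -> "bdf"
DP table:
           b    d    f
      0    1    2    3
  d   1    1    1    2
  b   2    1    2    2
  f   3    2    2    2
  a   4    3    3    3
  e   5    4    4    4
  f   6    5    5    4
Edit distance = dp[6][3] = 4

4


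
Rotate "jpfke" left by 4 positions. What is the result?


Input: "jpfke", rotate left by 4
First 4 characters: "jpfk"
Remaining characters: "e"
Concatenate remaining + first: "e" + "jpfk" = "ejpfk"

ejpfk


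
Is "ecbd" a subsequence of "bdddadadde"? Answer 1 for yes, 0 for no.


Check if "ecbd" is a subsequence of "bdddadadde"
Greedy scan:
  Position 0 ('b'): no match needed
  Position 1 ('d'): no match needed
  Position 2 ('d'): no match needed
  Position 3 ('d'): no match needed
  Position 4 ('a'): no match needed
  Position 5 ('d'): no match needed
  Position 6 ('a'): no match needed
  Position 7 ('d'): no match needed
  Position 8 ('d'): no match needed
  Position 9 ('e'): matches sub[0] = 'e'
Only matched 1/4 characters => not a subsequence

0


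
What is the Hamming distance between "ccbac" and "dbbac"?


Comparing "ccbac" and "dbbac" position by position:
  Position 0: 'c' vs 'd' => differ
  Position 1: 'c' vs 'b' => differ
  Position 2: 'b' vs 'b' => same
  Position 3: 'a' vs 'a' => same
  Position 4: 'c' vs 'c' => same
Total differences (Hamming distance): 2

2


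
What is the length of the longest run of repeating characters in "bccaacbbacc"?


Input: "bccaacbbacc"
Scanning for longest run:
  Position 1 ('c'): new char, reset run to 1
  Position 2 ('c'): continues run of 'c', length=2
  Position 3 ('a'): new char, reset run to 1
  Position 4 ('a'): continues run of 'a', length=2
  Position 5 ('c'): new char, reset run to 1
  Position 6 ('b'): new char, reset run to 1
  Position 7 ('b'): continues run of 'b', length=2
  Position 8 ('a'): new char, reset run to 1
  Position 9 ('c'): new char, reset run to 1
  Position 10 ('c'): continues run of 'c', length=2
Longest run: 'c' with length 2

2


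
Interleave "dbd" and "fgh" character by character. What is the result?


Interleaving "dbd" and "fgh":
  Position 0: 'd' from first, 'f' from second => "df"
  Position 1: 'b' from first, 'g' from second => "bg"
  Position 2: 'd' from first, 'h' from second => "dh"
Result: dfbgdh

dfbgdh


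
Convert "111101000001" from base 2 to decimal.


Input: "111101000001" in base 2
Positional expansion:
  Digit '1' (value 1) x 2^11 = 2048
  Digit '1' (value 1) x 2^10 = 1024
  Digit '1' (value 1) x 2^9 = 512
  Digit '1' (value 1) x 2^8 = 256
  Digit '0' (value 0) x 2^7 = 0
  Digit '1' (value 1) x 2^6 = 64
  Digit '0' (value 0) x 2^5 = 0
  Digit '0' (value 0) x 2^4 = 0
  Digit '0' (value 0) x 2^3 = 0
  Digit '0' (value 0) x 2^2 = 0
  Digit '0' (value 0) x 2^1 = 0
  Digit '1' (value 1) x 2^0 = 1
Sum = 3905

3905


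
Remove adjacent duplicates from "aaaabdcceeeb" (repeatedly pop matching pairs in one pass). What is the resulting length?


Input: aaaabdcceeeb
Stack-based adjacent duplicate removal:
  Read 'a': push. Stack: a
  Read 'a': matches stack top 'a' => pop. Stack: (empty)
  Read 'a': push. Stack: a
  Read 'a': matches stack top 'a' => pop. Stack: (empty)
  Read 'b': push. Stack: b
  Read 'd': push. Stack: bd
  Read 'c': push. Stack: bdc
  Read 'c': matches stack top 'c' => pop. Stack: bd
  Read 'e': push. Stack: bde
  Read 'e': matches stack top 'e' => pop. Stack: bd
  Read 'e': push. Stack: bde
  Read 'b': push. Stack: bdeb
Final stack: "bdeb" (length 4)

4


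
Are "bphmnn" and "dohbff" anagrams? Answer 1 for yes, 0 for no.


Strings: "bphmnn", "dohbff"
Sorted first:  bhmnnp
Sorted second: bdffho
Differ at position 1: 'h' vs 'd' => not anagrams

0


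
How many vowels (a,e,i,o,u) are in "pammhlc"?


Input: pammhlc
Checking each character:
  'p' at position 0: consonant
  'a' at position 1: vowel (running total: 1)
  'm' at position 2: consonant
  'm' at position 3: consonant
  'h' at position 4: consonant
  'l' at position 5: consonant
  'c' at position 6: consonant
Total vowels: 1

1


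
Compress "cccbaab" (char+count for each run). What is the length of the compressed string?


Input: cccbaab
Runs:
  'c' x 3 => "c3"
  'b' x 1 => "b1"
  'a' x 2 => "a2"
  'b' x 1 => "b1"
Compressed: "c3b1a2b1"
Compressed length: 8

8


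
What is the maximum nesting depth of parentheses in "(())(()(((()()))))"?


Input: "(())(()(((()()))))"
Tracking depth:
  Position 0 '(': depth becomes 1
  Position 1 '(': depth becomes 2
  Position 2 ')': depth becomes 1
  Position 3 ')': depth becomes 0
  Position 4 '(': depth becomes 1
  Position 5 '(': depth becomes 2
  Position 6 ')': depth becomes 1
  Position 7 '(': depth becomes 2
  Position 8 '(': depth becomes 3
  Position 9 '(': depth becomes 4
  Position 10 '(': depth becomes 5
  Position 11 ')': depth becomes 4
  Position 12 '(': depth becomes 5
  Position 13 ')': depth becomes 4
  Position 14 ')': depth becomes 3
  Position 15 ')': depth becomes 2
  Position 16 ')': depth becomes 1
  Position 17 ')': depth becomes 0
Maximum depth reached: 5

5


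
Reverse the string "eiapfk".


Input: eiapfk
Reading characters right to left:
  Position 5: 'k'
  Position 4: 'f'
  Position 3: 'p'
  Position 2: 'a'
  Position 1: 'i'
  Position 0: 'e'
Reversed: kfpaie

kfpaie


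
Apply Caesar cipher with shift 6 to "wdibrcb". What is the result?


Caesar cipher: shift "wdibrcb" by 6
  'w' (pos 22) + 6 = pos 2 = 'c'
  'd' (pos 3) + 6 = pos 9 = 'j'
  'i' (pos 8) + 6 = pos 14 = 'o'
  'b' (pos 1) + 6 = pos 7 = 'h'
  'r' (pos 17) + 6 = pos 23 = 'x'
  'c' (pos 2) + 6 = pos 8 = 'i'
  'b' (pos 1) + 6 = pos 7 = 'h'
Result: cjohxih

cjohxih


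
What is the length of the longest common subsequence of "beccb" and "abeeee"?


LCS of "beccb" and "abeeee"
DP table:
           a    b    e    e    e    e
      0    0    0    0    0    0    0
  b   0    0    1    1    1    1    1
  e   0    0    1    2    2    2    2
  c   0    0    1    2    2    2    2
  c   0    0    1    2    2    2    2
  b   0    0    1    2    2    2    2
LCS length = dp[5][6] = 2

2


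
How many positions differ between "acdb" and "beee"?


Comparing "acdb" and "beee" position by position:
  Position 0: 'a' vs 'b' => DIFFER
  Position 1: 'c' vs 'e' => DIFFER
  Position 2: 'd' vs 'e' => DIFFER
  Position 3: 'b' vs 'e' => DIFFER
Positions that differ: 4

4


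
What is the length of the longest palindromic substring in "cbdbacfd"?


Input: "cbdbacfd"
Checking substrings for palindromes:
  [1:4] "bdb" (len 3) => palindrome
Longest palindromic substring: "bdb" with length 3

3


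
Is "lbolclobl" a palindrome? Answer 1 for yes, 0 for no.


Input: lbolclobl
Reversed: lbolclobl
  Compare pos 0 ('l') with pos 8 ('l'): match
  Compare pos 1 ('b') with pos 7 ('b'): match
  Compare pos 2 ('o') with pos 6 ('o'): match
  Compare pos 3 ('l') with pos 5 ('l'): match
Result: palindrome

1


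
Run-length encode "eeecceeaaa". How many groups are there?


Input: eeecceeaaa
Scanning for consecutive runs:
  Group 1: 'e' x 3 (positions 0-2)
  Group 2: 'c' x 2 (positions 3-4)
  Group 3: 'e' x 2 (positions 5-6)
  Group 4: 'a' x 3 (positions 7-9)
Total groups: 4

4


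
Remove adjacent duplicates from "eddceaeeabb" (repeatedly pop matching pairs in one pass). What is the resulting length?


Input: eddceaeeabb
Stack-based adjacent duplicate removal:
  Read 'e': push. Stack: e
  Read 'd': push. Stack: ed
  Read 'd': matches stack top 'd' => pop. Stack: e
  Read 'c': push. Stack: ec
  Read 'e': push. Stack: ece
  Read 'a': push. Stack: ecea
  Read 'e': push. Stack: eceae
  Read 'e': matches stack top 'e' => pop. Stack: ecea
  Read 'a': matches stack top 'a' => pop. Stack: ece
  Read 'b': push. Stack: eceb
  Read 'b': matches stack top 'b' => pop. Stack: ece
Final stack: "ece" (length 3)

3


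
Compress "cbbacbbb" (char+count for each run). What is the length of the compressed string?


Input: cbbacbbb
Runs:
  'c' x 1 => "c1"
  'b' x 2 => "b2"
  'a' x 1 => "a1"
  'c' x 1 => "c1"
  'b' x 3 => "b3"
Compressed: "c1b2a1c1b3"
Compressed length: 10

10


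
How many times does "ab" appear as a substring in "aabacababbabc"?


Searching for "ab" in "aabacababbabc"
Scanning each position:
  Position 0: "aa" => no
  Position 1: "ab" => MATCH
  Position 2: "ba" => no
  Position 3: "ac" => no
  Position 4: "ca" => no
  Position 5: "ab" => MATCH
  Position 6: "ba" => no
  Position 7: "ab" => MATCH
  Position 8: "bb" => no
  Position 9: "ba" => no
  Position 10: "ab" => MATCH
  Position 11: "bc" => no
Total occurrences: 4

4


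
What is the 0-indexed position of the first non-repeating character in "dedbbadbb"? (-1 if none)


Input: dedbbadbb
Character frequencies:
  'a': 1
  'b': 4
  'd': 3
  'e': 1
Scanning left to right for freq == 1:
  Position 0 ('d'): freq=3, skip
  Position 1 ('e'): unique! => answer = 1

1


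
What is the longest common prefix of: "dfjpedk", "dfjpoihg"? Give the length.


Words: dfjpedk, dfjpoihg
  Position 0: all 'd' => match
  Position 1: all 'f' => match
  Position 2: all 'j' => match
  Position 3: all 'p' => match
  Position 4: ('e', 'o') => mismatch, stop
LCP = "dfjp" (length 4)

4


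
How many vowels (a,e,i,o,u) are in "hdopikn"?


Input: hdopikn
Checking each character:
  'h' at position 0: consonant
  'd' at position 1: consonant
  'o' at position 2: vowel (running total: 1)
  'p' at position 3: consonant
  'i' at position 4: vowel (running total: 2)
  'k' at position 5: consonant
  'n' at position 6: consonant
Total vowels: 2

2


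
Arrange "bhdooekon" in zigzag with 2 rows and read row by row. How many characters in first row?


Zigzag "bhdooekon" into 2 rows:
Placing characters:
  'b' => row 0
  'h' => row 1
  'd' => row 0
  'o' => row 1
  'o' => row 0
  'e' => row 1
  'k' => row 0
  'o' => row 1
  'n' => row 0
Rows:
  Row 0: "bdokn"
  Row 1: "hoeo"
First row length: 5

5


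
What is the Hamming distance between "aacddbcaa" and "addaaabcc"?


Comparing "aacddbcaa" and "addaaabcc" position by position:
  Position 0: 'a' vs 'a' => same
  Position 1: 'a' vs 'd' => differ
  Position 2: 'c' vs 'd' => differ
  Position 3: 'd' vs 'a' => differ
  Position 4: 'd' vs 'a' => differ
  Position 5: 'b' vs 'a' => differ
  Position 6: 'c' vs 'b' => differ
  Position 7: 'a' vs 'c' => differ
  Position 8: 'a' vs 'c' => differ
Total differences (Hamming distance): 8

8


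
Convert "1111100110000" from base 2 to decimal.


Input: "1111100110000" in base 2
Positional expansion:
  Digit '1' (value 1) x 2^12 = 4096
  Digit '1' (value 1) x 2^11 = 2048
  Digit '1' (value 1) x 2^10 = 1024
  Digit '1' (value 1) x 2^9 = 512
  Digit '1' (value 1) x 2^8 = 256
  Digit '0' (value 0) x 2^7 = 0
  Digit '0' (value 0) x 2^6 = 0
  Digit '1' (value 1) x 2^5 = 32
  Digit '1' (value 1) x 2^4 = 16
  Digit '0' (value 0) x 2^3 = 0
  Digit '0' (value 0) x 2^2 = 0
  Digit '0' (value 0) x 2^1 = 0
  Digit '0' (value 0) x 2^0 = 0
Sum = 7984

7984


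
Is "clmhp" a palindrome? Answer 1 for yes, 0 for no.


Input: clmhp
Reversed: phmlc
  Compare pos 0 ('c') with pos 4 ('p'): MISMATCH
  Compare pos 1 ('l') with pos 3 ('h'): MISMATCH
Result: not a palindrome

0


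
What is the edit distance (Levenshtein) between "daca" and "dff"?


Computing edit distance: "daca" -> "dff"
DP table:
           d    f    f
      0    1    2    3
  d   1    0    1    2
  a   2    1    1    2
  c   3    2    2    2
  a   4    3    3    3
Edit distance = dp[4][3] = 3

3


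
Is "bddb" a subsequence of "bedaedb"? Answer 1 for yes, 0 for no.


Check if "bddb" is a subsequence of "bedaedb"
Greedy scan:
  Position 0 ('b'): matches sub[0] = 'b'
  Position 1 ('e'): no match needed
  Position 2 ('d'): matches sub[1] = 'd'
  Position 3 ('a'): no match needed
  Position 4 ('e'): no match needed
  Position 5 ('d'): matches sub[2] = 'd'
  Position 6 ('b'): matches sub[3] = 'b'
All 4 characters matched => is a subsequence

1


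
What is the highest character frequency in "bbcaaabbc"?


Input: bbcaaabbc
Character counts:
  'a': 3
  'b': 4
  'c': 2
Maximum frequency: 4

4


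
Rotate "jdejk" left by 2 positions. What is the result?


Input: "jdejk", rotate left by 2
First 2 characters: "jd"
Remaining characters: "ejk"
Concatenate remaining + first: "ejk" + "jd" = "ejkjd"

ejkjd


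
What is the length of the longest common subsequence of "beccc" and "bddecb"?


LCS of "beccc" and "bddecb"
DP table:
           b    d    d    e    c    b
      0    0    0    0    0    0    0
  b   0    1    1    1    1    1    1
  e   0    1    1    1    2    2    2
  c   0    1    1    1    2    3    3
  c   0    1    1    1    2    3    3
  c   0    1    1    1    2    3    3
LCS length = dp[5][6] = 3

3


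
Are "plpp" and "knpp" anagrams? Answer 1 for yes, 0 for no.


Strings: "plpp", "knpp"
Sorted first:  lppp
Sorted second: knpp
Differ at position 0: 'l' vs 'k' => not anagrams

0


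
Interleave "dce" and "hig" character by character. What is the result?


Interleaving "dce" and "hig":
  Position 0: 'd' from first, 'h' from second => "dh"
  Position 1: 'c' from first, 'i' from second => "ci"
  Position 2: 'e' from first, 'g' from second => "eg"
Result: dhcieg

dhcieg


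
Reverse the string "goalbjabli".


Input: goalbjabli
Reading characters right to left:
  Position 9: 'i'
  Position 8: 'l'
  Position 7: 'b'
  Position 6: 'a'
  Position 5: 'j'
  Position 4: 'b'
  Position 3: 'l'
  Position 2: 'a'
  Position 1: 'o'
  Position 0: 'g'
Reversed: ilbajblaog

ilbajblaog


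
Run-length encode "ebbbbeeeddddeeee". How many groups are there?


Input: ebbbbeeeddddeeee
Scanning for consecutive runs:
  Group 1: 'e' x 1 (positions 0-0)
  Group 2: 'b' x 4 (positions 1-4)
  Group 3: 'e' x 3 (positions 5-7)
  Group 4: 'd' x 4 (positions 8-11)
  Group 5: 'e' x 4 (positions 12-15)
Total groups: 5

5


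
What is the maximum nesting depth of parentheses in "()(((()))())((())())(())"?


Input: "()(((()))())((())())(())"
Tracking depth:
  Position 0 '(': depth becomes 1
  Position 1 ')': depth becomes 0
  Position 2 '(': depth becomes 1
  Position 3 '(': depth becomes 2
  Position 4 '(': depth becomes 3
  Position 5 '(': depth becomes 4
  Position 6 ')': depth becomes 3
  Position 7 ')': depth becomes 2
  Position 8 ')': depth becomes 1
  Position 9 '(': depth becomes 2
  Position 10 ')': depth becomes 1
  Position 11 ')': depth becomes 0
  Position 12 '(': depth becomes 1
  Position 13 '(': depth becomes 2
  Position 14 '(': depth becomes 3
  Position 15 ')': depth becomes 2
  Position 16 ')': depth becomes 1
  Position 17 '(': depth becomes 2
  Position 18 ')': depth becomes 1
  Position 19 ')': depth becomes 0
  Position 20 '(': depth becomes 1
  Position 21 '(': depth becomes 2
  Position 22 ')': depth becomes 1
  Position 23 ')': depth becomes 0
Maximum depth reached: 4

4


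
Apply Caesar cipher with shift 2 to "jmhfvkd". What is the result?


Caesar cipher: shift "jmhfvkd" by 2
  'j' (pos 9) + 2 = pos 11 = 'l'
  'm' (pos 12) + 2 = pos 14 = 'o'
  'h' (pos 7) + 2 = pos 9 = 'j'
  'f' (pos 5) + 2 = pos 7 = 'h'
  'v' (pos 21) + 2 = pos 23 = 'x'
  'k' (pos 10) + 2 = pos 12 = 'm'
  'd' (pos 3) + 2 = pos 5 = 'f'
Result: lojhxmf

lojhxmf


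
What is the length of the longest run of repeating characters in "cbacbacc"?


Input: "cbacbacc"
Scanning for longest run:
  Position 1 ('b'): new char, reset run to 1
  Position 2 ('a'): new char, reset run to 1
  Position 3 ('c'): new char, reset run to 1
  Position 4 ('b'): new char, reset run to 1
  Position 5 ('a'): new char, reset run to 1
  Position 6 ('c'): new char, reset run to 1
  Position 7 ('c'): continues run of 'c', length=2
Longest run: 'c' with length 2

2


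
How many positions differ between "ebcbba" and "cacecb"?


Comparing "ebcbba" and "cacecb" position by position:
  Position 0: 'e' vs 'c' => DIFFER
  Position 1: 'b' vs 'a' => DIFFER
  Position 2: 'c' vs 'c' => same
  Position 3: 'b' vs 'e' => DIFFER
  Position 4: 'b' vs 'c' => DIFFER
  Position 5: 'a' vs 'b' => DIFFER
Positions that differ: 5

5


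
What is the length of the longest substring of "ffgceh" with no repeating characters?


Input: "ffgceh"
Sliding window (track last position of each char):
  Position 0 ('f'): window [0,0] length 1 -- new best
  Position 1 ('f'): repeat (last at 0), move window start to 1
  Position 1 ('f'): window [1,1] length 1
  Position 2 ('g'): window [1,2] length 2 -- new best
  Position 3 ('c'): window [1,3] length 3 -- new best
  Position 4 ('e'): window [1,4] length 4 -- new best
  Position 5 ('h'): window [1,5] length 5 -- new best
Longest substring with no repeats: "fgceh" with length 5

5


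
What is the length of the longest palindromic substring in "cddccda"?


Input: "cddccda"
Checking substrings for palindromes:
  [0:4] "cddc" (len 4) => palindrome
  [2:6] "dccd" (len 4) => palindrome
  [1:3] "dd" (len 2) => palindrome
  [3:5] "cc" (len 2) => palindrome
Longest palindromic substring: "cddc" with length 4

4


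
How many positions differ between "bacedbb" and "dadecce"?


Comparing "bacedbb" and "dadecce" position by position:
  Position 0: 'b' vs 'd' => DIFFER
  Position 1: 'a' vs 'a' => same
  Position 2: 'c' vs 'd' => DIFFER
  Position 3: 'e' vs 'e' => same
  Position 4: 'd' vs 'c' => DIFFER
  Position 5: 'b' vs 'c' => DIFFER
  Position 6: 'b' vs 'e' => DIFFER
Positions that differ: 5

5


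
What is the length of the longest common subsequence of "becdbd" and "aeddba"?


LCS of "becdbd" and "aeddba"
DP table:
           a    e    d    d    b    a
      0    0    0    0    0    0    0
  b   0    0    0    0    0    1    1
  e   0    0    1    1    1    1    1
  c   0    0    1    1    1    1    1
  d   0    0    1    2    2    2    2
  b   0    0    1    2    2    3    3
  d   0    0    1    2    3    3    3
LCS length = dp[6][6] = 3

3


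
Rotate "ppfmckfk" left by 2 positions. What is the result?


Input: "ppfmckfk", rotate left by 2
First 2 characters: "pp"
Remaining characters: "fmckfk"
Concatenate remaining + first: "fmckfk" + "pp" = "fmckfkpp"

fmckfkpp


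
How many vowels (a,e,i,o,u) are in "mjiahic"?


Input: mjiahic
Checking each character:
  'm' at position 0: consonant
  'j' at position 1: consonant
  'i' at position 2: vowel (running total: 1)
  'a' at position 3: vowel (running total: 2)
  'h' at position 4: consonant
  'i' at position 5: vowel (running total: 3)
  'c' at position 6: consonant
Total vowels: 3

3


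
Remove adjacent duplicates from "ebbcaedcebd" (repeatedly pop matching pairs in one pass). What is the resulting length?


Input: ebbcaedcebd
Stack-based adjacent duplicate removal:
  Read 'e': push. Stack: e
  Read 'b': push. Stack: eb
  Read 'b': matches stack top 'b' => pop. Stack: e
  Read 'c': push. Stack: ec
  Read 'a': push. Stack: eca
  Read 'e': push. Stack: ecae
  Read 'd': push. Stack: ecaed
  Read 'c': push. Stack: ecaedc
  Read 'e': push. Stack: ecaedce
  Read 'b': push. Stack: ecaedceb
  Read 'd': push. Stack: ecaedcebd
Final stack: "ecaedcebd" (length 9)

9


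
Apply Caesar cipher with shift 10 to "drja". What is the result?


Caesar cipher: shift "drja" by 10
  'd' (pos 3) + 10 = pos 13 = 'n'
  'r' (pos 17) + 10 = pos 1 = 'b'
  'j' (pos 9) + 10 = pos 19 = 't'
  'a' (pos 0) + 10 = pos 10 = 'k'
Result: nbtk

nbtk


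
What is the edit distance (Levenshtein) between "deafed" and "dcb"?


Computing edit distance: "deafed" -> "dcb"
DP table:
           d    c    b
      0    1    2    3
  d   1    0    1    2
  e   2    1    1    2
  a   3    2    2    2
  f   4    3    3    3
  e   5    4    4    4
  d   6    5    5    5
Edit distance = dp[6][3] = 5

5


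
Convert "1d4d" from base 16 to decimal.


Input: "1d4d" in base 16
Positional expansion:
  Digit '1' (value 1) x 16^3 = 4096
  Digit 'd' (value 13) x 16^2 = 3328
  Digit '4' (value 4) x 16^1 = 64
  Digit 'd' (value 13) x 16^0 = 13
Sum = 7501

7501


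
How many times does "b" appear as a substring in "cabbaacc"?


Searching for "b" in "cabbaacc"
Scanning each position:
  Position 0: "c" => no
  Position 1: "a" => no
  Position 2: "b" => MATCH
  Position 3: "b" => MATCH
  Position 4: "a" => no
  Position 5: "a" => no
  Position 6: "c" => no
  Position 7: "c" => no
Total occurrences: 2

2


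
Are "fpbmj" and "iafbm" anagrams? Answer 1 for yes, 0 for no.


Strings: "fpbmj", "iafbm"
Sorted first:  bfjmp
Sorted second: abfim
Differ at position 0: 'b' vs 'a' => not anagrams

0


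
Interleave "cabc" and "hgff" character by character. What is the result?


Interleaving "cabc" and "hgff":
  Position 0: 'c' from first, 'h' from second => "ch"
  Position 1: 'a' from first, 'g' from second => "ag"
  Position 2: 'b' from first, 'f' from second => "bf"
  Position 3: 'c' from first, 'f' from second => "cf"
Result: chagbfcf

chagbfcf


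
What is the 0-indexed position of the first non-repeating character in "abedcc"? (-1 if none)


Input: abedcc
Character frequencies:
  'a': 1
  'b': 1
  'c': 2
  'd': 1
  'e': 1
Scanning left to right for freq == 1:
  Position 0 ('a'): unique! => answer = 0

0


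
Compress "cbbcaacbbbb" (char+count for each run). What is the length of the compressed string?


Input: cbbcaacbbbb
Runs:
  'c' x 1 => "c1"
  'b' x 2 => "b2"
  'c' x 1 => "c1"
  'a' x 2 => "a2"
  'c' x 1 => "c1"
  'b' x 4 => "b4"
Compressed: "c1b2c1a2c1b4"
Compressed length: 12

12


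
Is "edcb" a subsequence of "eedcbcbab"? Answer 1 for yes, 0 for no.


Check if "edcb" is a subsequence of "eedcbcbab"
Greedy scan:
  Position 0 ('e'): matches sub[0] = 'e'
  Position 1 ('e'): no match needed
  Position 2 ('d'): matches sub[1] = 'd'
  Position 3 ('c'): matches sub[2] = 'c'
  Position 4 ('b'): matches sub[3] = 'b'
  Position 5 ('c'): no match needed
  Position 6 ('b'): no match needed
  Position 7 ('a'): no match needed
  Position 8 ('b'): no match needed
All 4 characters matched => is a subsequence

1


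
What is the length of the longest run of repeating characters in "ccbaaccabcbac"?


Input: "ccbaaccabcbac"
Scanning for longest run:
  Position 1 ('c'): continues run of 'c', length=2
  Position 2 ('b'): new char, reset run to 1
  Position 3 ('a'): new char, reset run to 1
  Position 4 ('a'): continues run of 'a', length=2
  Position 5 ('c'): new char, reset run to 1
  Position 6 ('c'): continues run of 'c', length=2
  Position 7 ('a'): new char, reset run to 1
  Position 8 ('b'): new char, reset run to 1
  Position 9 ('c'): new char, reset run to 1
  Position 10 ('b'): new char, reset run to 1
  Position 11 ('a'): new char, reset run to 1
  Position 12 ('c'): new char, reset run to 1
Longest run: 'c' with length 2

2


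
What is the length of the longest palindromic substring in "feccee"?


Input: "feccee"
Checking substrings for palindromes:
  [1:5] "ecce" (len 4) => palindrome
  [2:4] "cc" (len 2) => palindrome
  [4:6] "ee" (len 2) => palindrome
Longest palindromic substring: "ecce" with length 4

4


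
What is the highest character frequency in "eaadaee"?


Input: eaadaee
Character counts:
  'a': 3
  'd': 1
  'e': 3
Maximum frequency: 3

3


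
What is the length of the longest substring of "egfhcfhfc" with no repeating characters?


Input: "egfhcfhfc"
Sliding window (track last position of each char):
  Position 0 ('e'): window [0,0] length 1 -- new best
  Position 1 ('g'): window [0,1] length 2 -- new best
  Position 2 ('f'): window [0,2] length 3 -- new best
  Position 3 ('h'): window [0,3] length 4 -- new best
  Position 4 ('c'): window [0,4] length 5 -- new best
  Position 5 ('f'): repeat (last at 2), move window start to 3
  Position 5 ('f'): window [3,5] length 3
  Position 6 ('h'): repeat (last at 3), move window start to 4
  Position 6 ('h'): window [4,6] length 3
  Position 7 ('f'): repeat (last at 5), move window start to 6
  Position 7 ('f'): window [6,7] length 2
  Position 8 ('c'): window [6,8] length 3
Longest substring with no repeats: "egfhc" with length 5

5


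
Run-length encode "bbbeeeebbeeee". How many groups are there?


Input: bbbeeeebbeeee
Scanning for consecutive runs:
  Group 1: 'b' x 3 (positions 0-2)
  Group 2: 'e' x 4 (positions 3-6)
  Group 3: 'b' x 2 (positions 7-8)
  Group 4: 'e' x 4 (positions 9-12)
Total groups: 4

4


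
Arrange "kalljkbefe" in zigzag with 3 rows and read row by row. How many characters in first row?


Zigzag "kalljkbefe" into 3 rows:
Placing characters:
  'k' => row 0
  'a' => row 1
  'l' => row 2
  'l' => row 1
  'j' => row 0
  'k' => row 1
  'b' => row 2
  'e' => row 1
  'f' => row 0
  'e' => row 1
Rows:
  Row 0: "kjf"
  Row 1: "alkee"
  Row 2: "lb"
First row length: 3

3


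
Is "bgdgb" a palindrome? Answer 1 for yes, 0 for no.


Input: bgdgb
Reversed: bgdgb
  Compare pos 0 ('b') with pos 4 ('b'): match
  Compare pos 1 ('g') with pos 3 ('g'): match
Result: palindrome

1


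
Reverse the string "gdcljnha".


Input: gdcljnha
Reading characters right to left:
  Position 7: 'a'
  Position 6: 'h'
  Position 5: 'n'
  Position 4: 'j'
  Position 3: 'l'
  Position 2: 'c'
  Position 1: 'd'
  Position 0: 'g'
Reversed: ahnjlcdg

ahnjlcdg


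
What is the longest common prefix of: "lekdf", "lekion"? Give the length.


Words: lekdf, lekion
  Position 0: all 'l' => match
  Position 1: all 'e' => match
  Position 2: all 'k' => match
  Position 3: ('d', 'i') => mismatch, stop
LCP = "lek" (length 3)

3


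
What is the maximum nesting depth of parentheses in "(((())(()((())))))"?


Input: "(((())(()((())))))"
Tracking depth:
  Position 0 '(': depth becomes 1
  Position 1 '(': depth becomes 2
  Position 2 '(': depth becomes 3
  Position 3 '(': depth becomes 4
  Position 4 ')': depth becomes 3
  Position 5 ')': depth becomes 2
  Position 6 '(': depth becomes 3
  Position 7 '(': depth becomes 4
  Position 8 ')': depth becomes 3
  Position 9 '(': depth becomes 4
  Position 10 '(': depth becomes 5
  Position 11 '(': depth becomes 6
  Position 12 ')': depth becomes 5
  Position 13 ')': depth becomes 4
  Position 14 ')': depth becomes 3
  Position 15 ')': depth becomes 2
  Position 16 ')': depth becomes 1
  Position 17 ')': depth becomes 0
Maximum depth reached: 6

6


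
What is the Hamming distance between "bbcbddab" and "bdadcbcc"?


Comparing "bbcbddab" and "bdadcbcc" position by position:
  Position 0: 'b' vs 'b' => same
  Position 1: 'b' vs 'd' => differ
  Position 2: 'c' vs 'a' => differ
  Position 3: 'b' vs 'd' => differ
  Position 4: 'd' vs 'c' => differ
  Position 5: 'd' vs 'b' => differ
  Position 6: 'a' vs 'c' => differ
  Position 7: 'b' vs 'c' => differ
Total differences (Hamming distance): 7

7


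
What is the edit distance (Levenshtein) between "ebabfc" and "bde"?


Computing edit distance: "ebabfc" -> "bde"
DP table:
           b    d    e
      0    1    2    3
  e   1    1    2    2
  b   2    1    2    3
  a   3    2    2    3
  b   4    3    3    3
  f   5    4    4    4
  c   6    5    5    5
Edit distance = dp[6][3] = 5

5


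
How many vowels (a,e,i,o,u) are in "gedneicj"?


Input: gedneicj
Checking each character:
  'g' at position 0: consonant
  'e' at position 1: vowel (running total: 1)
  'd' at position 2: consonant
  'n' at position 3: consonant
  'e' at position 4: vowel (running total: 2)
  'i' at position 5: vowel (running total: 3)
  'c' at position 6: consonant
  'j' at position 7: consonant
Total vowels: 3

3


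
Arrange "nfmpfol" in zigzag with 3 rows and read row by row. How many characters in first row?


Zigzag "nfmpfol" into 3 rows:
Placing characters:
  'n' => row 0
  'f' => row 1
  'm' => row 2
  'p' => row 1
  'f' => row 0
  'o' => row 1
  'l' => row 2
Rows:
  Row 0: "nf"
  Row 1: "fpo"
  Row 2: "ml"
First row length: 2

2


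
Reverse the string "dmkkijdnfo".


Input: dmkkijdnfo
Reading characters right to left:
  Position 9: 'o'
  Position 8: 'f'
  Position 7: 'n'
  Position 6: 'd'
  Position 5: 'j'
  Position 4: 'i'
  Position 3: 'k'
  Position 2: 'k'
  Position 1: 'm'
  Position 0: 'd'
Reversed: ofndjikkmd

ofndjikkmd


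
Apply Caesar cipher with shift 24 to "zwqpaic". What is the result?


Caesar cipher: shift "zwqpaic" by 24
  'z' (pos 25) + 24 = pos 23 = 'x'
  'w' (pos 22) + 24 = pos 20 = 'u'
  'q' (pos 16) + 24 = pos 14 = 'o'
  'p' (pos 15) + 24 = pos 13 = 'n'
  'a' (pos 0) + 24 = pos 24 = 'y'
  'i' (pos 8) + 24 = pos 6 = 'g'
  'c' (pos 2) + 24 = pos 0 = 'a'
Result: xuonyga

xuonyga


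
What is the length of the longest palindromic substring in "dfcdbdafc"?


Input: "dfcdbdafc"
Checking substrings for palindromes:
  [3:6] "dbd" (len 3) => palindrome
Longest palindromic substring: "dbd" with length 3

3


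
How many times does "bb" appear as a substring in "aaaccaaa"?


Searching for "bb" in "aaaccaaa"
Scanning each position:
  Position 0: "aa" => no
  Position 1: "aa" => no
  Position 2: "ac" => no
  Position 3: "cc" => no
  Position 4: "ca" => no
  Position 5: "aa" => no
  Position 6: "aa" => no
Total occurrences: 0

0


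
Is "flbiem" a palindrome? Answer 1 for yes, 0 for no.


Input: flbiem
Reversed: meiblf
  Compare pos 0 ('f') with pos 5 ('m'): MISMATCH
  Compare pos 1 ('l') with pos 4 ('e'): MISMATCH
  Compare pos 2 ('b') with pos 3 ('i'): MISMATCH
Result: not a palindrome

0


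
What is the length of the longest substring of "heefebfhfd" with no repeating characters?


Input: "heefebfhfd"
Sliding window (track last position of each char):
  Position 0 ('h'): window [0,0] length 1 -- new best
  Position 1 ('e'): window [0,1] length 2 -- new best
  Position 2 ('e'): repeat (last at 1), move window start to 2
  Position 2 ('e'): window [2,2] length 1
  Position 3 ('f'): window [2,3] length 2
  Position 4 ('e'): repeat (last at 2), move window start to 3
  Position 4 ('e'): window [3,4] length 2
  Position 5 ('b'): window [3,5] length 3 -- new best
  Position 6 ('f'): repeat (last at 3), move window start to 4
  Position 6 ('f'): window [4,6] length 3
  Position 7 ('h'): window [4,7] length 4 -- new best
  Position 8 ('f'): repeat (last at 6), move window start to 7
  Position 8 ('f'): window [7,8] length 2
  Position 9 ('d'): window [7,9] length 3
Longest substring with no repeats: "ebfh" with length 4

4


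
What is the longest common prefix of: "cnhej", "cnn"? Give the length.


Words: cnhej, cnn
  Position 0: all 'c' => match
  Position 1: all 'n' => match
  Position 2: ('h', 'n') => mismatch, stop
LCP = "cn" (length 2)

2


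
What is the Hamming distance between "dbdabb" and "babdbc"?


Comparing "dbdabb" and "babdbc" position by position:
  Position 0: 'd' vs 'b' => differ
  Position 1: 'b' vs 'a' => differ
  Position 2: 'd' vs 'b' => differ
  Position 3: 'a' vs 'd' => differ
  Position 4: 'b' vs 'b' => same
  Position 5: 'b' vs 'c' => differ
Total differences (Hamming distance): 5

5


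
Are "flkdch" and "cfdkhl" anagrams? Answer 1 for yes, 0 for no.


Strings: "flkdch", "cfdkhl"
Sorted first:  cdfhkl
Sorted second: cdfhkl
Sorted forms match => anagrams

1


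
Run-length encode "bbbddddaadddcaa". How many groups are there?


Input: bbbddddaadddcaa
Scanning for consecutive runs:
  Group 1: 'b' x 3 (positions 0-2)
  Group 2: 'd' x 4 (positions 3-6)
  Group 3: 'a' x 2 (positions 7-8)
  Group 4: 'd' x 3 (positions 9-11)
  Group 5: 'c' x 1 (positions 12-12)
  Group 6: 'a' x 2 (positions 13-14)
Total groups: 6

6


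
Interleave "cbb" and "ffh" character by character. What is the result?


Interleaving "cbb" and "ffh":
  Position 0: 'c' from first, 'f' from second => "cf"
  Position 1: 'b' from first, 'f' from second => "bf"
  Position 2: 'b' from first, 'h' from second => "bh"
Result: cfbfbh

cfbfbh


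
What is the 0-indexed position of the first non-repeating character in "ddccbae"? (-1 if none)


Input: ddccbae
Character frequencies:
  'a': 1
  'b': 1
  'c': 2
  'd': 2
  'e': 1
Scanning left to right for freq == 1:
  Position 0 ('d'): freq=2, skip
  Position 1 ('d'): freq=2, skip
  Position 2 ('c'): freq=2, skip
  Position 3 ('c'): freq=2, skip
  Position 4 ('b'): unique! => answer = 4

4


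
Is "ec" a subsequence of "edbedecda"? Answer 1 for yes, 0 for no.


Check if "ec" is a subsequence of "edbedecda"
Greedy scan:
  Position 0 ('e'): matches sub[0] = 'e'
  Position 1 ('d'): no match needed
  Position 2 ('b'): no match needed
  Position 3 ('e'): no match needed
  Position 4 ('d'): no match needed
  Position 5 ('e'): no match needed
  Position 6 ('c'): matches sub[1] = 'c'
  Position 7 ('d'): no match needed
  Position 8 ('a'): no match needed
All 2 characters matched => is a subsequence

1


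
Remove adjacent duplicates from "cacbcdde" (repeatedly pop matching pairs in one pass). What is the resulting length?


Input: cacbcdde
Stack-based adjacent duplicate removal:
  Read 'c': push. Stack: c
  Read 'a': push. Stack: ca
  Read 'c': push. Stack: cac
  Read 'b': push. Stack: cacb
  Read 'c': push. Stack: cacbc
  Read 'd': push. Stack: cacbcd
  Read 'd': matches stack top 'd' => pop. Stack: cacbc
  Read 'e': push. Stack: cacbce
Final stack: "cacbce" (length 6)

6


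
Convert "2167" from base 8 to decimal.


Input: "2167" in base 8
Positional expansion:
  Digit '2' (value 2) x 8^3 = 1024
  Digit '1' (value 1) x 8^2 = 64
  Digit '6' (value 6) x 8^1 = 48
  Digit '7' (value 7) x 8^0 = 7
Sum = 1143

1143


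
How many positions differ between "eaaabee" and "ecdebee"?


Comparing "eaaabee" and "ecdebee" position by position:
  Position 0: 'e' vs 'e' => same
  Position 1: 'a' vs 'c' => DIFFER
  Position 2: 'a' vs 'd' => DIFFER
  Position 3: 'a' vs 'e' => DIFFER
  Position 4: 'b' vs 'b' => same
  Position 5: 'e' vs 'e' => same
  Position 6: 'e' vs 'e' => same
Positions that differ: 3

3


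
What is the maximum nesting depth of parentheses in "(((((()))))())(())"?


Input: "(((((()))))())(())"
Tracking depth:
  Position 0 '(': depth becomes 1
  Position 1 '(': depth becomes 2
  Position 2 '(': depth becomes 3
  Position 3 '(': depth becomes 4
  Position 4 '(': depth becomes 5
  Position 5 '(': depth becomes 6
  Position 6 ')': depth becomes 5
  Position 7 ')': depth becomes 4
  Position 8 ')': depth becomes 3
  Position 9 ')': depth becomes 2
  Position 10 ')': depth becomes 1
  Position 11 '(': depth becomes 2
  Position 12 ')': depth becomes 1
  Position 13 ')': depth becomes 0
  Position 14 '(': depth becomes 1
  Position 15 '(': depth becomes 2
  Position 16 ')': depth becomes 1
  Position 17 ')': depth becomes 0
Maximum depth reached: 6

6


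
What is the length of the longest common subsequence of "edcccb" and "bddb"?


LCS of "edcccb" and "bddb"
DP table:
           b    d    d    b
      0    0    0    0    0
  e   0    0    0    0    0
  d   0    0    1    1    1
  c   0    0    1    1    1
  c   0    0    1    1    1
  c   0    0    1    1    1
  b   0    1    1    1    2
LCS length = dp[6][4] = 2

2


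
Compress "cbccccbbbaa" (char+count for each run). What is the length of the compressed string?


Input: cbccccbbbaa
Runs:
  'c' x 1 => "c1"
  'b' x 1 => "b1"
  'c' x 4 => "c4"
  'b' x 3 => "b3"
  'a' x 2 => "a2"
Compressed: "c1b1c4b3a2"
Compressed length: 10

10


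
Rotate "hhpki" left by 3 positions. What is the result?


Input: "hhpki", rotate left by 3
First 3 characters: "hhp"
Remaining characters: "ki"
Concatenate remaining + first: "ki" + "hhp" = "kihhp"

kihhp


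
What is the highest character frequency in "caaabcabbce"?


Input: caaabcabbce
Character counts:
  'a': 4
  'b': 3
  'c': 3
  'e': 1
Maximum frequency: 4

4


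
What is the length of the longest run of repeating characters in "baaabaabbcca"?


Input: "baaabaabbcca"
Scanning for longest run:
  Position 1 ('a'): new char, reset run to 1
  Position 2 ('a'): continues run of 'a', length=2
  Position 3 ('a'): continues run of 'a', length=3
  Position 4 ('b'): new char, reset run to 1
  Position 5 ('a'): new char, reset run to 1
  Position 6 ('a'): continues run of 'a', length=2
  Position 7 ('b'): new char, reset run to 1
  Position 8 ('b'): continues run of 'b', length=2
  Position 9 ('c'): new char, reset run to 1
  Position 10 ('c'): continues run of 'c', length=2
  Position 11 ('a'): new char, reset run to 1
Longest run: 'a' with length 3

3


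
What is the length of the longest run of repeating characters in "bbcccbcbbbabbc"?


Input: "bbcccbcbbbabbc"
Scanning for longest run:
  Position 1 ('b'): continues run of 'b', length=2
  Position 2 ('c'): new char, reset run to 1
  Position 3 ('c'): continues run of 'c', length=2
  Position 4 ('c'): continues run of 'c', length=3
  Position 5 ('b'): new char, reset run to 1
  Position 6 ('c'): new char, reset run to 1
  Position 7 ('b'): new char, reset run to 1
  Position 8 ('b'): continues run of 'b', length=2
  Position 9 ('b'): continues run of 'b', length=3
  Position 10 ('a'): new char, reset run to 1
  Position 11 ('b'): new char, reset run to 1
  Position 12 ('b'): continues run of 'b', length=2
  Position 13 ('c'): new char, reset run to 1
Longest run: 'c' with length 3

3


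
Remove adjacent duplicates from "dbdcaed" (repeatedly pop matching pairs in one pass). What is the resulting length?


Input: dbdcaed
Stack-based adjacent duplicate removal:
  Read 'd': push. Stack: d
  Read 'b': push. Stack: db
  Read 'd': push. Stack: dbd
  Read 'c': push. Stack: dbdc
  Read 'a': push. Stack: dbdca
  Read 'e': push. Stack: dbdcae
  Read 'd': push. Stack: dbdcaed
Final stack: "dbdcaed" (length 7)

7


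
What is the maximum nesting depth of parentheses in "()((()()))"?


Input: "()((()()))"
Tracking depth:
  Position 0 '(': depth becomes 1
  Position 1 ')': depth becomes 0
  Position 2 '(': depth becomes 1
  Position 3 '(': depth becomes 2
  Position 4 '(': depth becomes 3
  Position 5 ')': depth becomes 2
  Position 6 '(': depth becomes 3
  Position 7 ')': depth becomes 2
  Position 8 ')': depth becomes 1
  Position 9 ')': depth becomes 0
Maximum depth reached: 3

3
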